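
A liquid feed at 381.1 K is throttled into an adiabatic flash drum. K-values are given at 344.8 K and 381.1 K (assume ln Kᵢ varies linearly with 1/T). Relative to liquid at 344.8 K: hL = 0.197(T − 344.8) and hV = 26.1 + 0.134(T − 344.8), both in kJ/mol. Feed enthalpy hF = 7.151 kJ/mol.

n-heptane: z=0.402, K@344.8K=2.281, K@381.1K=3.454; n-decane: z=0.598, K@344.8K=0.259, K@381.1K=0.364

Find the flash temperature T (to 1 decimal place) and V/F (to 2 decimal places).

Adiabatic flash: solve Rachford–Rice at each trial T, then check hF = ψ·hV(T) + (1−ψ)·hL(T).
  T = 344.8 K: K = (2.281, 0.259), RR gives ψ = 0.076, H_out = 1.975 kJ/mol
  T = 381.1 K: K = (3.454, 0.364), RR gives ψ = 0.388, H_out = 16.400 kJ/mol
  T = 363.0 K: K = (2.838, 0.310), RR gives ψ = 0.257, H_out = 10.000 kJ/mol
  T = 353.9 K: K = (2.551, 0.284), RR gives ψ = 0.176, H_out = 6.283 kJ/mol
  T = 358.4 K: K = (2.691, 0.297), RR gives ψ = 0.218, H_out = 8.179 kJ/mol
  T = 356.1 K: K = (2.619, 0.290), RR gives ψ = 0.197, H_out = 7.226 kJ/mol
Linear interpolation between T = 353.9 (H_out = 6.283) and T = 356.1 (H_out = 7.226) on hF = 7.151 gives T ≈ 355.9 K, at which ψ = 0.20.

T = 355.9 K, V/F = 0.20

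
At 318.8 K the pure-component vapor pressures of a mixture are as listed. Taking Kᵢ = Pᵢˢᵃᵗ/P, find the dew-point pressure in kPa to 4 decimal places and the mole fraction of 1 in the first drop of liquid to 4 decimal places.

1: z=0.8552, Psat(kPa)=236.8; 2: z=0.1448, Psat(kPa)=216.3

Pdew = 233.5943 kPa, x_1 = 0.8436

At the dew point ψ → 1, so Σzᵢ/Kᵢ = 1 with Kᵢ = Pᵢˢᵃᵗ/P ⇒ 1/P = Σzᵢ/Pᵢˢᵃᵗ.
1/P = 0.8552/236.8 + 0.1448/216.3 = 0.0042809 ⇒ P = 233.5943 kPa
xᵢ = zᵢP/Pᵢˢᵃᵗ ⇒ x_1 = 0.8552·233.5943/236.8 = 0.8436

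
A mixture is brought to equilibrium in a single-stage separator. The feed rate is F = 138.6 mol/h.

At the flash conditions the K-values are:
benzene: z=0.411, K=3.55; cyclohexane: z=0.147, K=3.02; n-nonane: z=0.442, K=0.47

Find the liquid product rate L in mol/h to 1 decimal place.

L = 18.3 mol/h

Material balance + equilibrium reduce to Σ zᵢ(Kᵢ−1)/(1+β(Kᵢ−1)) = 0.
g(0) = ΣzᵢKᵢ − 1 = 1.111 and g(1) = 1 − Σzᵢ/Kᵢ = -0.105, so a root lies in (0, 1).
Iterate (Newton) starting at β = 0.5:
  β = 0.500: g = 0.2897, g' = -0.895 → β = 0.824
  β = 0.824: g = 0.0337, g' = -0.754 → β = 0.868
Converged at β = 0.868.
Then V = β·F = 0.8682·138.6 = 120.3 mol/h and L = F − V = 18.3 mol/h.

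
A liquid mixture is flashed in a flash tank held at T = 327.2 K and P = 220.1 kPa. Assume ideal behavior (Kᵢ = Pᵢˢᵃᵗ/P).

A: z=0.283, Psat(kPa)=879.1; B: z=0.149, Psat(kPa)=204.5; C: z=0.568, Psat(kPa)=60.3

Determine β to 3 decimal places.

β = 0.227

Raoult's law: Kᵢ = Pᵢˢᵃᵗ/P = Pᵢˢᵃᵗ/220.1.
  K_A = 879.1/220.1 = 3.99409, K_B = 204.5/220.1 = 0.92912, K_C = 60.3/220.1 = 0.27397
Rachford–Rice: g(β) = Σ zᵢ(Kᵢ−1)/(1+β(Kᵢ−1)) = 0.
Check two-phase: ΣzᵢKᵢ = 1.424 > 1 and Σzᵢ/Kᵢ = 2.304 > 1, so g(0) = 0.424 > 0 and g(1) = -1.304 < 0.
Newton–Raphson from β = 0.5:
  β = 0.500: g = -0.3190, g' = -1.146 → β = 0.222
  β = 0.222: g = 0.0073, g' = -1.343 → β = 0.227
Converged at β = 0.227.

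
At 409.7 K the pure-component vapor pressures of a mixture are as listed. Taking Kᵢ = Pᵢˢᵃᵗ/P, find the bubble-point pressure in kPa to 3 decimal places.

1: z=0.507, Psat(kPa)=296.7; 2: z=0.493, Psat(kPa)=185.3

Pbub = 241.780 kPa

At the bubble point ψ → 0, so ΣzᵢKᵢ = 1 with Kᵢ = Pᵢˢᵃᵗ/P ⇒ P = ΣzᵢPᵢˢᵃᵗ.
P = 0.507·296.7 + 0.493·185.3 = 241.780 kPa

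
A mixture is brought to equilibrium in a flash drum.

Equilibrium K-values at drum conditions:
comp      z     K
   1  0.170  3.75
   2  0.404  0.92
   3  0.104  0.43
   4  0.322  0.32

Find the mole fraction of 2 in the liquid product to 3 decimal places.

x_2 = 0.409

Rachford–Rice: g(ψ) = Σ zᵢ(Kᵢ−1)/(1+ψ(Kᵢ−1)) = 0.
g(0) = ΣzᵢKᵢ − 1 = 0.157 and g(1) = 1 − Σzᵢ/Kᵢ = -0.733, so a root lies in (0, 1).
Newton iteration, ψ⁰ = 0.5:
  ψ = 0.500: g = -0.2515, g' = -0.639 → ψ = 0.106
  ψ = 0.106: g = 0.0301, g' = -0.984 → ψ = 0.137
  ψ = 0.137: g = 0.0013, g' = -0.902 → ψ = 0.138
Converged at ψ = 0.138.
Compositions from xᵢ = zᵢ/(1+ψ(Kᵢ−1)), yᵢ = Kᵢxᵢ:
  1: x = 0.123, y = 0.462
  2: x = 0.409, y = 0.376
  3: x = 0.113, y = 0.049
  4: x = 0.355, y = 0.114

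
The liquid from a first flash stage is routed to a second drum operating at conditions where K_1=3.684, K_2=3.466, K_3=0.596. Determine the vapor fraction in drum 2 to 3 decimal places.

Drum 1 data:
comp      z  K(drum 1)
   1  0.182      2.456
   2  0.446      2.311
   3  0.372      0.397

V/F (drum 2) = 0.490

Drum 1:
Iterate (Newton) starting at ψ₁ = 0.4:
  ψ₁ = 0.400: g = 0.2554, g' = -0.719 → ψ₁ = 0.755
  ψ₁ = 0.755: g = 0.0081, g' = -0.737 → ψ₁ = 0.766
Converged at ψ₁ = 0.766.
Drum-1 compositions:
  1: x = 0.086, y = 0.211
  2: x = 0.223, y = 0.514
  3: x = 0.691, y = 0.275
Drum-2 feed = drum-1 liquid: z₂ = (0.0860, 0.2225, 0.6915).
Drum 2:
Material balance + equilibrium reduce to Σ zᵢ(Kᵢ−1)/(1+ψ₂(Kᵢ−1)) = 0.
g(0) = ΣzᵢKᵢ − 1 = 0.500 and g(1) = 1 − Σzᵢ/Kᵢ = -0.248, so a root lies in (0, 1).
Newton–Raphson from ψ₂ = 0.5:
  ψ₂ = 0.500: g = -0.0058, g' = -0.562 → ψ₂ = 0.490
Converged at ψ₂ = 0.490.
  1: x = 0.037, y = 0.137
  2: x = 0.101, y = 0.349
  3: x = 0.862, y = 0.514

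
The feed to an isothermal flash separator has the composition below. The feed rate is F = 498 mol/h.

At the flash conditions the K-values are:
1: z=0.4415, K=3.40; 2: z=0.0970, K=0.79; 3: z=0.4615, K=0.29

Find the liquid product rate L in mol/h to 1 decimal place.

L = 271.4 mol/h

Rachford–Rice: g(ψ) = Σ zᵢ(Kᵢ−1)/(1+ψ(Kᵢ−1)) = 0.
Feasibility: ΣzᵢKᵢ = 1.7116, Σzᵢ/Kᵢ = 1.8440 — both > 1, two phases present.
Newton–Raphson from ψ = 0.59:
  ψ = 0.5900: g = -0.14854, g' = -1.1302 → ψ = 0.4586
  ψ = 0.4586: g = -0.00395, g' = -1.0931 → ψ = 0.4550
Converged at ψ = 0.4550.
Then V = ψ·F = 0.4550·498 = 226.6 mol/h and L = F − V = 271.4 mol/h.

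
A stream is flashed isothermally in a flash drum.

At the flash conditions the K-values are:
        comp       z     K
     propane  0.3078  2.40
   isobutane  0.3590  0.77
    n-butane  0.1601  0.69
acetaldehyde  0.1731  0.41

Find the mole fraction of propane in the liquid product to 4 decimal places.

Rachford–Rice: g(ψ) = Σ zᵢ(Kᵢ−1)/(1+ψ(Kᵢ−1)) = 0.
Check two-phase: ΣzᵢKᵢ = 1.1966 > 1 and Σzᵢ/Kᵢ = 1.2487 > 1, so g(0) = 0.1966 > 0 and g(1) = -0.2487 < 0.
Iterate (Newton) starting at ψ = 0.6:
  ψ = 0.6000: g = -0.08066, g' = -0.3714 → ψ = 0.3828
  ψ = 0.3828: g = 0.00178, g' = -0.3989 → ψ = 0.3873
Converged at ψ = 0.3873.
Compositions from xᵢ = zᵢ/(1+ψ(Kᵢ−1)), yᵢ = Kᵢxᵢ:
  propane: x = 0.1996, y = 0.4790
  isobutane: x = 0.3941, y = 0.3035
  n-butane: x = 0.1819, y = 0.1255
  acetaldehyde: x = 0.2244, y = 0.0920

x_propane = 0.1996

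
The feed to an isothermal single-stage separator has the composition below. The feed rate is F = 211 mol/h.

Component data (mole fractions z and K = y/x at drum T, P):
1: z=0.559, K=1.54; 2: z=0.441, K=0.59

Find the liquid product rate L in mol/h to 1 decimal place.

Rachford–Rice: g(ψ) = Σ zᵢ(Kᵢ−1)/(1+ψ(Kᵢ−1)) = 0.
Feasibility: ΣzᵢKᵢ = 1.121, Σzᵢ/Kᵢ = 1.110 — both > 1, two phases present.
Newton–Raphson from ψ = 0.52:
  ψ = 0.520: g = 0.0059, g' = -0.219 → ψ = 0.547
Converged at ψ = 0.547.
Then V = ψ·F = 0.5467·211 = 115.4 mol/h and L = F − V = 95.6 mol/h.

L = 95.6 mol/h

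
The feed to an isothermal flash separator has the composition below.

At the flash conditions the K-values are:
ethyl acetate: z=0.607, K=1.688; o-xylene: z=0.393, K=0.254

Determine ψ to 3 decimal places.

Let ψ = V/F and solve Σ zᵢ(Kᵢ−1)/(1+ψ(Kᵢ−1)) = 0.
Check two-phase: ΣzᵢKᵢ = 1.124 > 1 and Σzᵢ/Kᵢ = 1.907 > 1, so g(0) = 0.124 > 0 and g(1) = -0.907 < 0.
Binary case is linear: z₁(K₁−1)(1+ψ(K₂−1)) + z₂(K₂−1)(1+ψ(K₁−1)) = 0
⇒ ψ = [z₁(K₁−1)+z₂(K₂−1)] / [−(K₁−1)(K₂−1)] = 0.1244/0.5132 = 0.242

ψ = 0.242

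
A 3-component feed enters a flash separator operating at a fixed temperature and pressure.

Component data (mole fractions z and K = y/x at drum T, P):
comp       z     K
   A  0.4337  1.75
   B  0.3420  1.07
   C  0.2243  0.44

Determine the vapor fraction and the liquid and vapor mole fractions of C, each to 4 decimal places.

Let ψ = V/F and solve Σ zᵢ(Kᵢ−1)/(1+ψ(Kᵢ−1)) = 0.
g(0) = ΣzᵢKᵢ − 1 = 0.2236 and g(1) = 1 − Σzᵢ/Kᵢ = -0.0772, so a root lies in (0, 1).
Newton iteration, ψ⁰ = 0.59:
  ψ = 0.5900: g = 0.06090, g' = -0.2757 → ψ = 0.8109
  ψ = 0.8109: g = -0.00518, g' = -0.3319 → ψ = 0.7953
  ψ = 0.7953: g = -0.00005, g' = -0.3259 → ψ = 0.7952
Converged at ψ = 0.7952.
Compositions from xᵢ = zᵢ/(1+ψ(Kᵢ−1)), yᵢ = Kᵢxᵢ:
  A: x = 0.2717, y = 0.4754
  B: x = 0.3240, y = 0.3466
  C: x = 0.4044, y = 0.1779

ψ = 0.7952, x_C = 0.4044, y_C = 0.1779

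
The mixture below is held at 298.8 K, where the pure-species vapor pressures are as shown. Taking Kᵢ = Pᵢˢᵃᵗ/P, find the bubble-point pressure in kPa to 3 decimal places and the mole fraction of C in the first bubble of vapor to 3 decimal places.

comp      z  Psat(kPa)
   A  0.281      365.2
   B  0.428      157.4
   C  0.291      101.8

Pbub = 199.612 kPa, y_C = 0.148

At the bubble point ψ → 0, so ΣzᵢKᵢ = 1 with Kᵢ = Pᵢˢᵃᵗ/P ⇒ P = ΣzᵢPᵢˢᵃᵗ.
P = 0.281·365.2 + 0.428·157.4 + 0.291·101.8 = 199.612 kPa
yᵢ = zᵢPᵢˢᵃᵗ/P ⇒ y_C = 0.291·101.8/199.612 = 0.148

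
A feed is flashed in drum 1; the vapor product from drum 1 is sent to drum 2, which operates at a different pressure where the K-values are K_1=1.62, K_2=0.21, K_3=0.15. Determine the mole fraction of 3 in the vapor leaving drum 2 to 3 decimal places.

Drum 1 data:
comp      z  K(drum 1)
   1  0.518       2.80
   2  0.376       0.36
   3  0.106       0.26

y_3 (drum 2) = 0.012

Drum 1:
Material balance + equilibrium reduce to Σ zᵢ(Kᵢ−1)/(1+ψ₁(Kᵢ−1)) = 0.
g(0) = ΣzᵢKᵢ − 1 = 0.613 and g(1) = 1 − Σzᵢ/Kᵢ = -0.637, so a root lies in (0, 1).
Iterate (Newton) starting at ψ₁ = 0.45:
  ψ₁ = 0.450: g = 0.0596, g' = -0.947 → ψ₁ = 0.513
Converged at ψ₁ = 0.513.
Drum-1 compositions:
  1: x = 0.269, y = 0.754
  2: x = 0.560, y = 0.202
  3: x = 0.171, y = 0.044
Drum-2 feed = drum-1 vapor: z₂ = (0.7540, 0.2015, 0.0444).
Drum 2:
Let ψ₂ = V/F and solve Σ zᵢ(Kᵢ−1)/(1+ψ₂(Kᵢ−1)) = 0.
g(0) = ΣzᵢKᵢ − 1 = 0.271 and g(1) = 1 − Σzᵢ/Kᵢ = -0.721, so a root lies in (0, 1).
Newton iteration, ψ₂⁰ = 0.67:
  ψ₂ = 0.670: g = -0.0957, g' = -0.886 → ψ₂ = 0.562
  ψ₂ = 0.562: g = -0.0119, g' = -0.684 → ψ₂ = 0.545
  ψ₂ = 0.545: g = -0.0002, g' = -0.661 → ψ₂ = 0.544
Converged at ψ₂ = 0.544.
  1: x = 0.564, y = 0.913
  2: x = 0.354, y = 0.074
  3: x = 0.083, y = 0.012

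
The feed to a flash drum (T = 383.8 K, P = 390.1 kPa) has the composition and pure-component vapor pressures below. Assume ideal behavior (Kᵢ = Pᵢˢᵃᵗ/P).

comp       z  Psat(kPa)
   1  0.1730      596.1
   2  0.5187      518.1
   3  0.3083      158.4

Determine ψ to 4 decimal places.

ψ = 0.3444

Raoult's law: Kᵢ = Pᵢˢᵃᵗ/P = Pᵢˢᵃᵗ/390.1.
  K_1 = 596.1/390.1 = 1.528070, K_2 = 518.1/390.1 = 1.328121, K_3 = 158.4/390.1 = 0.406050
Material balance + equilibrium reduce to Σ zᵢ(Kᵢ−1)/(1+ψ(Kᵢ−1)) = 0.
Check two-phase: ΣzᵢKᵢ = 1.0784 > 1 and Σzᵢ/Kᵢ = 1.2630 > 1, so g(0) = 0.0784 > 0 and g(1) = -0.2630 < 0.
Iterate (Newton) starting at ψ = 0.5:
  ψ = 0.5000: g = -0.04198, g' = -0.2915 → ψ = 0.3560
  ψ = 0.3560: g = -0.00291, g' = -0.2539 → ψ = 0.3445
  ψ = 0.3445: g = -0.00001, g' = -0.2515 → ψ = 0.3444
Converged at ψ = 0.3444.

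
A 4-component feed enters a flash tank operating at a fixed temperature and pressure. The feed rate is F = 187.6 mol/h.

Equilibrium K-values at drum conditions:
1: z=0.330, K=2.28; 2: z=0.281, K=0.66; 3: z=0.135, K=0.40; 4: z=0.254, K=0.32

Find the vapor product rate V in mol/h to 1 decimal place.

V = 19.9 mol/h

Rachford–Rice: g(V/F) = Σ zᵢ(Kᵢ−1)/(1+V/F(Kᵢ−1)) = 0.
Check two-phase: ΣzᵢKᵢ = 1.073 > 1 and Σzᵢ/Kᵢ = 1.702 > 1, so g(0) = 0.073 > 0 and g(1) = -0.702 < 0.
Newton–Raphson from V/F = 0.5:
  V/F = 0.500: g = -0.2350, g' = -0.617 → V/F = 0.119
  V/F = 0.119: g = -0.0083, g' = -0.638 → V/F = 0.106
Converged at V/F = 0.106.
Then V = V/F·F = 0.1063·187.6 = 19.9 mol/h and L = F − V = 167.7 mol/h.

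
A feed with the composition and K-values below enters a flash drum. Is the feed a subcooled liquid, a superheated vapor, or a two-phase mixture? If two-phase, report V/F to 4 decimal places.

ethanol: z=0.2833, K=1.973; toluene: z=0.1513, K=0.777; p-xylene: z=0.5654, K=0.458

subcooled liquid

ΣzᵢKᵢ = 0.9355; Σzᵢ/Kᵢ = 1.5728.
Since ΣzᵢKᵢ < 1 the mixture is below its bubble point — single liquid phase.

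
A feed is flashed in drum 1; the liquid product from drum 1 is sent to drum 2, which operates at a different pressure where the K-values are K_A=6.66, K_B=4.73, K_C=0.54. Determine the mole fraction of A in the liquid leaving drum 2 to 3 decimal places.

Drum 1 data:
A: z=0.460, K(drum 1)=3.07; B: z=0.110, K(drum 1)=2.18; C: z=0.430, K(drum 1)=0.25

x_A (drum 2) = 0.059

Drum 1:
Rachford–Rice: g(ψ₁) = Σ zᵢ(Kᵢ−1)/(1+ψ₁(Kᵢ−1)) = 0.
g(0) = ΣzᵢKᵢ − 1 = 0.759 and g(1) = 1 − Σzᵢ/Kᵢ = -0.920, so a root lies in (0, 1).
Newton iteration, ψ₁⁰ = 0.61:
  ψ₁ = 0.610: g = -0.0982, g' = -1.259 → ψ₁ = 0.532
  ψ₁ = 0.532: g = -0.0037, g' = -1.174 → ψ₁ = 0.529
Converged at ψ₁ = 0.529.
Drum-1 compositions:
  A: x = 0.220, y = 0.674
  B: x = 0.068, y = 0.148
  C: x = 0.713, y = 0.178
Drum-2 feed = drum-1 liquid: z₂ = (0.2196, 0.0677, 0.7127).
Drum 2:
Material balance + equilibrium reduce to Σ zᵢ(Kᵢ−1)/(1+ψ₂(Kᵢ−1)) = 0.
Feasibility: ΣzᵢKᵢ = 2.168, Σzᵢ/Kᵢ = 1.367 — both > 1, two phases present.
Newton–Raphson from ψ₂ = 0.5:
  ψ₂ = 0.500: g = -0.0130, g' = -0.849 → ψ₂ = 0.485
Converged at ψ₂ = 0.485.
  A: x = 0.059, y = 0.391
  B: x = 0.024, y = 0.114
  C: x = 0.917, y = 0.495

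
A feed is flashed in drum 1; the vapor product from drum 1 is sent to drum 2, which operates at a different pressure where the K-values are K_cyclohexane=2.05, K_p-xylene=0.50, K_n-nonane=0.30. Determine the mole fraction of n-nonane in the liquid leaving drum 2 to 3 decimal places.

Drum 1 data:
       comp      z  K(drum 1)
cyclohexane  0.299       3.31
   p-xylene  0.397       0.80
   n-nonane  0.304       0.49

x_n-nonane (drum 2) = 0.245

Drum 1:
Let ψ₁ = V/F and solve Σ zᵢ(Kᵢ−1)/(1+ψ₁(Kᵢ−1)) = 0.
Check two-phase: ΣzᵢKᵢ = 1.456 > 1 and Σzᵢ/Kᵢ = 1.207 > 1, so g(0) = 0.456 > 0 and g(1) = -0.207 < 0.
Iterate (Newton) starting at ψ₁ = 0.61:
  ψ₁ = 0.610: g = -0.0288, g' = -0.462 → ψ₁ = 0.548
  ψ₁ = 0.548: g = 0.0006, g' = -0.483 → ψ₁ = 0.549
Converged at ψ₁ = 0.549.
Drum-1 compositions:
  cyclohexane: x = 0.132, y = 0.436
  p-xylene: x = 0.446, y = 0.357
  n-nonane: x = 0.422, y = 0.207
Drum-2 feed = drum-1 vapor: z₂ = (0.4363, 0.3568, 0.2069).
Drum 2:
Iterate (Newton) starting at ψ₂ = 0.47:
  ψ₂ = 0.470: g = -0.1422, g' = -0.593 → ψ₂ = 0.230
  ψ₂ = 0.230: g = -0.0053, g' = -0.570 → ψ₂ = 0.221
Converged at ψ₂ = 0.221.
  cyclohexane: x = 0.354, y = 0.726
  p-xylene: x = 0.401, y = 0.201
  n-nonane: x = 0.245, y = 0.073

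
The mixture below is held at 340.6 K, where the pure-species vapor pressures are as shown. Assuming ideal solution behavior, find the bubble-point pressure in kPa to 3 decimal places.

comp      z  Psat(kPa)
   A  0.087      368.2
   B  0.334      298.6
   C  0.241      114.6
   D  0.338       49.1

At the bubble point ψ → 0, so ΣzᵢKᵢ = 1 with Kᵢ = Pᵢˢᵃᵗ/P ⇒ P = ΣzᵢPᵢˢᵃᵗ.
P = 0.087·368.2 + 0.334·298.6 + 0.241·114.6 + 0.338·49.1 = 175.980 kPa

Pbub = 175.980 kPa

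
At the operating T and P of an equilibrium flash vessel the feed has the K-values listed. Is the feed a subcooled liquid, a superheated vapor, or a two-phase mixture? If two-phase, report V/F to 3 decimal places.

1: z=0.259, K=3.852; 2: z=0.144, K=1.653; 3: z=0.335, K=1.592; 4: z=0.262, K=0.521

superheated vapor

ΣzᵢKᵢ = 1.906; Σzᵢ/Kᵢ = 0.868.
Since Σzᵢ/Kᵢ < 1 the mixture is above its dew point — single vapor phase.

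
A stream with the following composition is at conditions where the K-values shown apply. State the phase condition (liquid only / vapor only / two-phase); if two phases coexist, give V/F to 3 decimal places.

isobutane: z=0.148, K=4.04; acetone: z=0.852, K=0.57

two-phase, V/F = 0.064

ΣzᵢKᵢ = 1.084; Σzᵢ/Kᵢ = 1.531.
Both exceed 1, so a two-phase solution exists.
Material balance + equilibrium reduce to Σ zᵢ(Kᵢ−1)/(1+ψ(Kᵢ−1)) = 0.
Binary case is linear: z₁(K₁−1)(1+ψ(K₂−1)) + z₂(K₂−1)(1+ψ(K₁−1)) = 0
⇒ ψ = [z₁(K₁−1)+z₂(K₂−1)] / [−(K₁−1)(K₂−1)] = 0.0836/1.3072 = 0.064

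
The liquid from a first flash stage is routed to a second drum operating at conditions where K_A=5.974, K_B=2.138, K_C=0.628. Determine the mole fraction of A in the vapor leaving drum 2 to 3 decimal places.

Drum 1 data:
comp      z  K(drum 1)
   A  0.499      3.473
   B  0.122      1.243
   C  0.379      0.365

Drum 1:
Let ψ₁ = V/F and solve Σ zᵢ(Kᵢ−1)/(1+ψ₁(Kᵢ−1)) = 0.
Feasibility: ΣzᵢKᵢ = 2.023, Σzᵢ/Kᵢ = 1.280 — both > 1, two phases present.
Iterate (Newton) starting at ψ₁ = 0.5:
  ψ₁ = 0.500: g = 0.2256, g' = -0.944 → ψ₁ = 0.739
  ψ₁ = 0.739: g = 0.0081, g' = -0.929 → ψ₁ = 0.748
Converged at ψ₁ = 0.748.
Drum-1 compositions:
  A: x = 0.175, y = 0.608
  B: x = 0.103, y = 0.128
  C: x = 0.722, y = 0.263
Drum-2 feed = drum-1 liquid: z₂ = (0.1751, 0.1032, 0.7216).
Drum 2:
Newton iteration, ψ₂⁰ = 0.53:
  ψ₂ = 0.530: g = -0.0215, g' = -0.535 → ψ₂ = 0.490
  ψ₂ = 0.490: g = 0.0007, g' = -0.571 → ψ₂ = 0.491
Converged at ψ₂ = 0.491.
  A: x = 0.051, y = 0.304
  B: x = 0.066, y = 0.142
  C: x = 0.883, y = 0.554

y_A (drum 2) = 0.304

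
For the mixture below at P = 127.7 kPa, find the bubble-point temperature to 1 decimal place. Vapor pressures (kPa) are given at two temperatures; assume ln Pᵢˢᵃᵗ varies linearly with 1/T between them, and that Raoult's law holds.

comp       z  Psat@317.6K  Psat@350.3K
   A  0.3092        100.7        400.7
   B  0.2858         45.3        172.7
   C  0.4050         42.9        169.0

Bubble-point temperature: ΣzᵢPᵢˢᵃᵗ(T) = P. Interpolate ln Pᵢˢᵃᵗ = aᵢ + bᵢ/T.
  T = 317.6 K: ΣzᵢPᵢˢᵃᵗ = 61.46 kPa
  T = 350.3 K: ΣzᵢPᵢˢᵃᵗ = 241.70 kPa
  T = 334.0 K: ΣzᵢPᵢˢᵃᵗ = 126.29 kPa
  T = 342.1 K: ΣzᵢPᵢˢᵃᵗ = 175.72 kPa
  T = 338.1 K: ΣzᵢPᵢˢᵃᵗ = 149.57 kPa
  T = 336.1 K: ΣzᵢPᵢˢᵃᵗ = 137.79 kPa
Interpolating between 334.0 K and 336.1 K gives T ≈ 334.3 K.

T = 334.3 K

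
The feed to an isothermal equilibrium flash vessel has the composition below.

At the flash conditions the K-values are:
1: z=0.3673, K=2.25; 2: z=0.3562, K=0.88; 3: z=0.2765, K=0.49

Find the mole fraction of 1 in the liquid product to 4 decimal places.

Newton iteration, β⁰ = 0.68:
  β = 0.6800: g = -0.01425, g' = -0.3423 → β = 0.6384
  β = 0.6384: g = -0.00002, g' = -0.3417 → β = 0.6383
Converged at β = 0.6383.
Compositions from xᵢ = zᵢ/(1+β(Kᵢ−1)), yᵢ = Kᵢxᵢ:
  1: x = 0.2043, y = 0.4597
  2: x = 0.3857, y = 0.3395
  3: x = 0.4100, y = 0.2009

x_1 = 0.2043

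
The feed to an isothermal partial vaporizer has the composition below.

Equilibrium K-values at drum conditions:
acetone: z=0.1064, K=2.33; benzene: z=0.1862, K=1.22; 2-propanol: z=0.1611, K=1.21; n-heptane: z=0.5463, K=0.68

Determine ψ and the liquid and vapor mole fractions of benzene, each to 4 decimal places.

ψ = 0.1834, x_benzene = 0.1790, y_benzene = 0.2184

Let ψ = V/F and solve Σ zᵢ(Kᵢ−1)/(1+ψ(Kᵢ−1)) = 0.
g(0) = ΣzᵢKᵢ − 1 = 0.0415 and g(1) = 1 − Σzᵢ/Kᵢ = -0.1348, so a root lies in (0, 1).
Iterate (Newton) starting at ψ = 0.7:
  ψ = 0.7000: g = -0.08700, g' = -0.1555 → ψ = 0.1407
  ψ = 0.1407: g = 0.00875, g' = -0.2101 → ψ = 0.1823
  ψ = 0.1823: g = 0.00022, g' = -0.1999 → ψ = 0.1834
Converged at ψ = 0.1834.
Compositions from xᵢ = zᵢ/(1+ψ(Kᵢ−1)), yᵢ = Kᵢxᵢ:
  acetone: x = 0.0855, y = 0.1993
  benzene: x = 0.1790, y = 0.2184
  2-propanol: x = 0.1551, y = 0.1877
  n-heptane: x = 0.5804, y = 0.3946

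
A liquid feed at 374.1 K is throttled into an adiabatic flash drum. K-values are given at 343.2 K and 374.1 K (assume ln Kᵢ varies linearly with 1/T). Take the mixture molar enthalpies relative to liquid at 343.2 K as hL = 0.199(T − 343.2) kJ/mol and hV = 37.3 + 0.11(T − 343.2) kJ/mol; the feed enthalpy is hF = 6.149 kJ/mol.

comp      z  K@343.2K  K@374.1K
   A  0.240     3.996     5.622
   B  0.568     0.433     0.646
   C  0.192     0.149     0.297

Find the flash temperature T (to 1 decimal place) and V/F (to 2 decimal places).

T = 346.8 K, V/F = 0.15

Adiabatic flash: solve Rachford–Rice at each trial T, then check hF = ψ·hV(T) + (1−ψ)·hL(T).
  T = 343.2 K: K = (3.996, 0.433, 0.149), RR gives ψ = 0.121, H_out = 4.509 kJ/mol
  T = 374.1 K: K = (5.622, 0.646, 0.297), RR gives ψ = 0.365, H_out = 18.772 kJ/mol
  T = 358.6 K: K = (4.772, 0.533, 0.213), RR gives ψ = 0.232, H_out = 11.417 kJ/mol
  T = 350.9 K: K = (4.375, 0.482, 0.179), RR gives ψ = 0.176, H_out = 7.973 kJ/mol
  T = 347.0 K: K = (4.181, 0.457, 0.163), RR gives ψ = 0.148, H_out = 6.228 kJ/mol
  T = 345.1 K: K = (4.088, 0.445, 0.156), RR gives ψ = 0.134, H_out = 5.371 kJ/mol
Linear interpolation between T = 345.1 (H_out = 5.371) and T = 347.0 (H_out = 6.228) on hF = 6.149 gives T ≈ 346.8 K, at which ψ = 0.15.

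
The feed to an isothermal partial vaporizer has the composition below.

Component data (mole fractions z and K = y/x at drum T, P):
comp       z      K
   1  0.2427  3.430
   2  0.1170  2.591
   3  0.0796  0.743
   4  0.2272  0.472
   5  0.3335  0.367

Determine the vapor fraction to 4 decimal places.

ψ = 0.3470

Newton iteration, ψ⁰ = 0.58:
  ψ = 0.5800: g = -0.18894, g' = -0.7995 → ψ = 0.3437
  ψ = 0.3437: g = 0.00293, g' = -0.8685 → ψ = 0.3470
Converged at ψ = 0.3470.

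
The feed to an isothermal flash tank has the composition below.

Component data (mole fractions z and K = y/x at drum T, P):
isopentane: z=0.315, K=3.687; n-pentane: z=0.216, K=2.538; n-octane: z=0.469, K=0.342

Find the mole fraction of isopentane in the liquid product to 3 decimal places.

Iterate (Newton) starting at ψ = 0.5:
  ψ = 0.500: g = 0.0891, g' = -1.028 → ψ = 0.587
Converged at ψ = 0.587.
Compositions from xᵢ = zᵢ/(1+ψ(Kᵢ−1)), yᵢ = Kᵢxᵢ:
  isopentane: x = 0.122, y = 0.451
  n-pentane: x = 0.113, y = 0.288
  n-octane: x = 0.764, y = 0.261

x_isopentane = 0.122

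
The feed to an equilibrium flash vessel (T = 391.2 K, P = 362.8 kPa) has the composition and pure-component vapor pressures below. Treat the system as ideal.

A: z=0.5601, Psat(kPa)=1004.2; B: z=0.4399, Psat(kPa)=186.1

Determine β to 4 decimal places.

Raoult's law: Kᵢ = Pᵢˢᵃᵗ/P = Pᵢˢᵃᵗ/362.8.
  K_A = 1004.2/362.8 = 2.767916, K_B = 186.1/362.8 = 0.512955
Binary case is linear: z₁(K₁−1)(1+β(K₂−1)) + z₂(K₂−1)(1+β(K₁−1)) = 0
⇒ β = [z₁(K₁−1)+z₂(K₂−1)] / [−(K₁−1)(K₂−1)] = 0.77596/0.86106 = 0.9012

β = 0.9012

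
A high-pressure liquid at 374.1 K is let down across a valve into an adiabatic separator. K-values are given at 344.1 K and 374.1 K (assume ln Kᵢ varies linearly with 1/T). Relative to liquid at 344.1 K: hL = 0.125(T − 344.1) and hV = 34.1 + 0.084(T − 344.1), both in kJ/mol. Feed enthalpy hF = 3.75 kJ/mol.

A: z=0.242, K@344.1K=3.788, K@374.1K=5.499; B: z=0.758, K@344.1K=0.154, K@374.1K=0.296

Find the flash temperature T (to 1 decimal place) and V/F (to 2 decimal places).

Adiabatic flash: solve Rachford–Rice at each trial T, then check hF = ψ·hV(T) + (1−ψ)·hL(T).
  T = 344.1 K: K = (3.788, 0.154), RR gives ψ = 0.014, H_out = 0.483 kJ/mol
  T = 374.1 K: K = (5.499, 0.296), RR gives ψ = 0.175, H_out = 9.511 kJ/mol
  T = 359.1 K: K = (4.600, 0.216), RR gives ψ = 0.098, H_out = 5.166 kJ/mol
  T = 351.6 K: K = (4.183, 0.183), RR gives ψ = 0.058, H_out = 2.902 kJ/mol
  T = 355.4 K: K = (4.391, 0.200), RR gives ψ = 0.079, H_out = 4.063 kJ/mol
  T = 353.5 K: K = (4.286, 0.191), RR gives ψ = 0.069, H_out = 3.487 kJ/mol
Linear interpolation between T = 353.5 (H_out = 3.487) and T = 355.4 (H_out = 4.063) on hF = 3.75 gives T ≈ 354.4 K, at which ψ = 0.07.

T = 354.4 K, V/F = 0.07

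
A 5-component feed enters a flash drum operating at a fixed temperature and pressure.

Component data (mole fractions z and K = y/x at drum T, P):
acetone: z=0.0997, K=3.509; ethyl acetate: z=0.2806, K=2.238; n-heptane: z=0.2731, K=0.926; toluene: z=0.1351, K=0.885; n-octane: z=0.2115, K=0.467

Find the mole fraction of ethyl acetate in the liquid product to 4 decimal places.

x_ethyl acetate = 0.1358

Material balance + equilibrium reduce to Σ zᵢ(Kᵢ−1)/(1+V/F(Kᵢ−1)) = 0.
g(0) = ΣzᵢKᵢ − 1 = 0.4491 and g(1) = 1 − Σzᵢ/Kᵢ = -0.0543, so a root lies in (0, 1).
Newton–Raphson from V/F = 0.56:
  V/F = 0.5600: g = 0.11078, g' = -0.3843 → V/F = 0.8483
  V/F = 0.8483: g = 0.00486, g' = -0.3705 → V/F = 0.8614
Converged at V/F = 0.8614.
Compositions from xᵢ = zᵢ/(1+V/F(Kᵢ−1)), yᵢ = Kᵢxᵢ:
  acetone: x = 0.0315, y = 0.1107
  ethyl acetate: x = 0.1358, y = 0.3039
  n-heptane: x = 0.2917, y = 0.2701
  toluene: x = 0.1500, y = 0.1327
  n-octane: x = 0.3910, y = 0.1826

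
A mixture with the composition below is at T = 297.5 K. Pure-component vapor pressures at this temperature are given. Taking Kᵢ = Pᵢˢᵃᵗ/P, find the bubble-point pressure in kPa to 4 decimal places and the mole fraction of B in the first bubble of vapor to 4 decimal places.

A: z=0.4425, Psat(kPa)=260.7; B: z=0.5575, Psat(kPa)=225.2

At the bubble point ψ → 0, so ΣzᵢKᵢ = 1 with Kᵢ = Pᵢˢᵃᵗ/P ⇒ P = ΣzᵢPᵢˢᵃᵗ.
P = 0.4425·260.7 + 0.5575·225.2 = 240.9087 kPa
yᵢ = zᵢPᵢˢᵃᵗ/P ⇒ y_B = 0.5575·225.2/240.9087 = 0.5211

Pbub = 240.9087 kPa, y_B = 0.5211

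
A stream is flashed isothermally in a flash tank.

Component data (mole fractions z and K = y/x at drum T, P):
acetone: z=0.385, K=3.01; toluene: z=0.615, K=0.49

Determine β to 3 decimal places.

β = 0.449

Rachford–Rice: g(β) = Σ zᵢ(Kᵢ−1)/(1+β(Kᵢ−1)) = 0.
Check two-phase: ΣzᵢKᵢ = 1.460 > 1 and Σzᵢ/Kᵢ = 1.383 > 1, so g(0) = 0.460 > 0 and g(1) = -0.383 < 0.
Binary case is linear: z₁(K₁−1)(1+β(K₂−1)) + z₂(K₂−1)(1+β(K₁−1)) = 0
⇒ β = [z₁(K₁−1)+z₂(K₂−1)] / [−(K₁−1)(K₂−1)] = 0.4602/1.0251 = 0.449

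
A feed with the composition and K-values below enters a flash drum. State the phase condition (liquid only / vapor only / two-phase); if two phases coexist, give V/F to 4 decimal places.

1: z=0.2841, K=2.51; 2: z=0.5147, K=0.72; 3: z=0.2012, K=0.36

two-phase, V/F = 0.2563

ΣzᵢKᵢ = 1.1561; Σzᵢ/Kᵢ = 1.3869.
Both exceed 1, so a two-phase solution exists.
Material balance + equilibrium reduce to Σ zᵢ(Kᵢ−1)/(1+ψ(Kᵢ−1)) = 0.
Newton–Raphson from ψ = 0.47:
  ψ = 0.4700: g = -0.09920, g' = -0.4437 → ψ = 0.2464
  ψ = 0.2464: g = 0.00498, g' = -0.5068 → ψ = 0.2562
  ψ = 0.2562: g = 0.00003, g' = -0.5015 → ψ = 0.2563
Converged at ψ = 0.2563.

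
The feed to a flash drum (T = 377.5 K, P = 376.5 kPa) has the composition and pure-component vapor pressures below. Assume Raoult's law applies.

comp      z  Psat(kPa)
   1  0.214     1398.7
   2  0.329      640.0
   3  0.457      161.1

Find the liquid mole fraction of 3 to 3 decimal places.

x_3 = 0.682

Raoult's law: Kᵢ = Pᵢˢᵃᵗ/P = Pᵢˢᵃᵗ/376.5.
  K_1 = 1398.7/376.5 = 3.71501, K_2 = 640.0/376.5 = 1.69987, K_3 = 161.1/376.5 = 0.42789
Rachford–Rice: g(ψ) = Σ zᵢ(Kᵢ−1)/(1+ψ(Kᵢ−1)) = 0.
g(0) = ΣzᵢKᵢ − 1 = 0.550 and g(1) = 1 − Σzᵢ/Kᵢ = -0.319, so a root lies in (0, 1).
Newton–Raphson from ψ = 0.59:
  ψ = 0.590: g = -0.0084, g' = -0.655 → ψ = 0.577
Converged at ψ = 0.577.
Compositions from xᵢ = zᵢ/(1+ψ(Kᵢ−1)), yᵢ = Kᵢxᵢ:
  1: x = 0.083, y = 0.310
  2: x = 0.234, y = 0.398
  3: x = 0.682, y = 0.292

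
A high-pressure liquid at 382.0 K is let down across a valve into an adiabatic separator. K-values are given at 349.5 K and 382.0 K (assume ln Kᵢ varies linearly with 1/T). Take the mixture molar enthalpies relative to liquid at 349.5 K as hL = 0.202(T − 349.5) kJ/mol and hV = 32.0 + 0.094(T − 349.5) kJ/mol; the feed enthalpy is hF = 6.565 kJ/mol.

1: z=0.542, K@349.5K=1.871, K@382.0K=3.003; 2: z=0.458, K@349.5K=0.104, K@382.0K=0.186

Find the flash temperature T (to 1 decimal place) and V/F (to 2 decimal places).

Adiabatic flash: solve Rachford–Rice at each trial T, then check hF = ψ·hV(T) + (1−ψ)·hL(T).
  T = 349.5 K: K = (1.871, 0.104), RR gives ψ = 0.079, H_out = 2.531 kJ/mol
  T = 382.0 K: K = (3.003, 0.186), RR gives ψ = 0.437, H_out = 19.021 kJ/mol
  T = 365.8 K: K = (2.397, 0.141), RR gives ψ = 0.303, H_out = 12.460 kJ/mol
  T = 357.6 K: K = (2.122, 0.121), RR gives ψ = 0.209, H_out = 8.134 kJ/mol
  T = 353.6 K: K = (1.996, 0.113), RR gives ψ = 0.151, H_out = 5.585 kJ/mol
  T = 355.6 K: K = (2.058, 0.117), RR gives ψ = 0.181, H_out = 6.905 kJ/mol
Linear interpolation between T = 353.6 (H_out = 5.585) and T = 355.6 (H_out = 6.905) on hF = 6.565 gives T ≈ 355.1 K, at which ψ = 0.17.

T = 355.1 K, V/F = 0.17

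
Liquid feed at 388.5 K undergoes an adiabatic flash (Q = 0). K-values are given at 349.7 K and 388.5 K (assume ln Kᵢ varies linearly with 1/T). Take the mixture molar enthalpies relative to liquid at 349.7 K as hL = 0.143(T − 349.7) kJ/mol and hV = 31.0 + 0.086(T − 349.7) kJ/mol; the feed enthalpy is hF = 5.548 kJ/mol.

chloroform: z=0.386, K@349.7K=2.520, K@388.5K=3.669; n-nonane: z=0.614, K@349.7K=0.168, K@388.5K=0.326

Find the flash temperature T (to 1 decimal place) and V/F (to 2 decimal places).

Adiabatic flash: solve Rachford–Rice at each trial T, then check hF = ψ·hV(T) + (1−ψ)·hL(T).
  T = 349.7 K: K = (2.520, 0.168), RR gives ψ = 0.060, H_out = 1.860 kJ/mol
  T = 388.5 K: K = (3.669, 0.326), RR gives ψ = 0.343, H_out = 15.413 kJ/mol
  T = 369.1 K: K = (3.071, 0.238), RR gives ψ = 0.210, H_out = 9.057 kJ/mol
  T = 359.4 K: K = (2.789, 0.201), RR gives ψ = 0.140, H_out = 5.647 kJ/mol
  T = 354.5 K: K = (2.652, 0.184), RR gives ψ = 0.101, H_out = 3.795 kJ/mol
  T = 356.9 K: K = (2.719, 0.192), RR gives ψ = 0.121, H_out = 4.716 kJ/mol
  T = 358.1 K: K = (2.752, 0.196), RR gives ψ = 0.130, H_out = 5.166 kJ/mol
Linear interpolation between T = 358.1 (H_out = 5.166) and T = 359.4 (H_out = 5.647) on hF = 5.548 gives T ≈ 359.1 K, at which ψ = 0.14.

T = 359.1 K, V/F = 0.14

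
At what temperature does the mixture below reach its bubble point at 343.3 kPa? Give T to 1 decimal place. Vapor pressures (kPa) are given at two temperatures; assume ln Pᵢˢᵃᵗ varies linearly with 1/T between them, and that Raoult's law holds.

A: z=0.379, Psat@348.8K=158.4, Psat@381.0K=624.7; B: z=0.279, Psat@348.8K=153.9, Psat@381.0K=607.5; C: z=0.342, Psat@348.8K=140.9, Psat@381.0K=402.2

Bubble-point temperature: ΣzᵢPᵢˢᵃᵗ(T) = P. Interpolate ln Pᵢˢᵃᵗ = aᵢ + bᵢ/T.
  T = 348.8 K: ΣzᵢPᵢˢᵃᵗ = 151.16 kPa
  T = 381.0 K: ΣzᵢPᵢˢᵃᵗ = 543.81 kPa
  T = 364.9 K: ΣzᵢPᵢˢᵃᵗ = 294.14 kPa
  T = 372.9 K: ΣzᵢPᵢˢᵃᵗ = 401.60 kPa
  T = 368.9 K: ΣzᵢPᵢˢᵃᵗ = 344.22 kPa
  T = 366.9 K: ΣzᵢPᵢˢᵃᵗ = 318.32 kPa
Interpolating between 366.9 K and 368.9 K gives T ≈ 368.8 K.

T = 368.8 K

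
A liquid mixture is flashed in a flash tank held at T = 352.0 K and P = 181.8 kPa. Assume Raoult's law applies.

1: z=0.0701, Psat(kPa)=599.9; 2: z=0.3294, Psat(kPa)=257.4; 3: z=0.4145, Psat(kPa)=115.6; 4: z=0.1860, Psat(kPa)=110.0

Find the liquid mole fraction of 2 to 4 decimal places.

x_2 = 0.3062

Raoult's law: Kᵢ = Pᵢˢᵃᵗ/P = Pᵢˢᵃᵗ/181.8.
  K_1 = 599.9/181.8 = 3.299780, K_2 = 257.4/181.8 = 1.415842, K_3 = 115.6/181.8 = 0.635864, K_4 = 110.0/181.8 = 0.605061
Rachford–Rice: g(V/F) = Σ zᵢ(Kᵢ−1)/(1+V/F(Kᵢ−1)) = 0.
Feasibility: ΣzᵢKᵢ = 1.0738, Σzᵢ/Kᵢ = 1.2132 — both > 1, two phases present.
Iterate (Newton) starting at V/F = 0.5:
  V/F = 0.5000: g = -0.08768, g' = -0.2465 → V/F = 0.1442
  V/F = 0.1442: g = 0.01309, g' = -0.3536 → V/F = 0.1812
  V/F = 0.1812: g = 0.00044, g' = -0.3306 → V/F = 0.1826
Converged at V/F = 0.1826.
Compositions from xᵢ = zᵢ/(1+V/F(Kᵢ−1)), yᵢ = Kᵢxᵢ:
  1: x = 0.0494, y = 0.1629
  2: x = 0.3062, y = 0.4335
  3: x = 0.4440, y = 0.2823
  4: x = 0.2005, y = 0.1213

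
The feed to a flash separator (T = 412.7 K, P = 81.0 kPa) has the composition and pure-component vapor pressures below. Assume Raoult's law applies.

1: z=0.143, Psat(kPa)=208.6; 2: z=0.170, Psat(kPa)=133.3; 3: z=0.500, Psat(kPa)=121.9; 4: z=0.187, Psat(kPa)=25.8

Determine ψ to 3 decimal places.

ψ = 0.909

Raoult's law: Kᵢ = Pᵢˢᵃᵗ/P = Pᵢˢᵃᵗ/81.0.
  K_1 = 208.6/81.0 = 2.57531, K_2 = 133.3/81.0 = 1.64568, K_3 = 121.9/81.0 = 1.50494, K_4 = 25.8/81.0 = 0.31852
Iterate (Newton) starting at ψ = 0.58:
  ψ = 0.580: g = 0.1821, g' = -0.448 → ψ = 0.986
  ψ = 0.986: g = -0.0650, g' = -0.946 → ψ = 0.918
  ψ = 0.918: g = -0.0066, g' = -0.766 → ψ = 0.909
Converged at ψ = 0.909.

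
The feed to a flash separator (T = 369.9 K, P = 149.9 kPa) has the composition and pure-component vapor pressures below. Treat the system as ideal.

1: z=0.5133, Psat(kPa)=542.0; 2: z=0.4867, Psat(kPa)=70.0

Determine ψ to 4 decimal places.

ψ = 0.7769

Raoult's law: Kᵢ = Pᵢˢᵃᵗ/P = Pᵢˢᵃᵗ/149.9.
  K_1 = 542.0/149.9 = 3.615744, K_2 = 70.0/149.9 = 0.466978
Let ψ = V/F and solve Σ zᵢ(Kᵢ−1)/(1+ψ(Kᵢ−1)) = 0.
g(0) = ΣzᵢKᵢ − 1 = 1.0832 and g(1) = 1 − Σzᵢ/Kᵢ = -0.1842, so a root lies in (0, 1).
Newton–Raphson from ψ = 0.58:
  ψ = 0.5800: g = 0.15790, g' = -0.8440 → ψ = 0.7671
  ψ = 0.7671: g = 0.00774, g' = -0.7843 → ψ = 0.7769
Converged at ψ = 0.7769.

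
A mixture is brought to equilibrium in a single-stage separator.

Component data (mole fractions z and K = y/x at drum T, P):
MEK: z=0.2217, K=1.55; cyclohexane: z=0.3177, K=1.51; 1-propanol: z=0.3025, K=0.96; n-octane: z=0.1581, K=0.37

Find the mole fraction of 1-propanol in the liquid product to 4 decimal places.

x_1-propanol = 0.3119

Let ψ = V/F and solve Σ zᵢ(Kᵢ−1)/(1+ψ(Kᵢ−1)) = 0.
Feasibility: ΣzᵢKᵢ = 1.1723, Σzᵢ/Kᵢ = 1.0958 — both > 1, two phases present.
Newton–Raphson from ψ = 0.5:
  ψ = 0.5000: g = 0.06699, g' = -0.2280 → ψ = 0.7939
  ψ = 0.7939: g = -0.01155, g' = -0.3260 → ψ = 0.7584
  ψ = 0.7584: g = -0.00035, g' = -0.3070 → ψ = 0.7573
Converged at ψ = 0.7573.
Compositions from xᵢ = zᵢ/(1+ψ(Kᵢ−1)), yᵢ = Kᵢxᵢ:
  MEK: x = 0.1565, y = 0.2426
  cyclohexane: x = 0.2292, y = 0.3461
  1-propanol: x = 0.3119, y = 0.2995
  n-octane: x = 0.3024, y = 0.1119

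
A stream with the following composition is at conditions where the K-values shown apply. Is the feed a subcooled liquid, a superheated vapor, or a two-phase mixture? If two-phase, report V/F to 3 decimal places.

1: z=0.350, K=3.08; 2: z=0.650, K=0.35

ΣzᵢKᵢ = 1.305; Σzᵢ/Kᵢ = 1.971.
Both exceed 1, so a two-phase solution exists.
Rachford–Rice: g(ψ) = Σ zᵢ(Kᵢ−1)/(1+ψ(Kᵢ−1)) = 0.
Binary case is linear: z₁(K₁−1)(1+ψ(K₂−1)) + z₂(K₂−1)(1+ψ(K₁−1)) = 0
⇒ ψ = [z₁(K₁−1)+z₂(K₂−1)] / [−(K₁−1)(K₂−1)] = 0.3055/1.3520 = 0.226

two-phase, V/F = 0.226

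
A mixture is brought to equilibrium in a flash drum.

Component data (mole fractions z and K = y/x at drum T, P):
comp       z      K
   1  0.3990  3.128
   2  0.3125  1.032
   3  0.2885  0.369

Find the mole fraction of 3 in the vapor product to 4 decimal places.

Material balance + equilibrium reduce to Σ zᵢ(Kᵢ−1)/(1+β(Kᵢ−1)) = 0.
Feasibility: ΣzᵢKᵢ = 1.6770, Σzᵢ/Kᵢ = 1.2122 — both > 1, two phases present.
Newton–Raphson from β = 0.57:
  β = 0.5700: g = 0.10921, g' = -0.6494 → β = 0.7382
  β = 0.7382: g = -0.00072, g' = -0.6762 → β = 0.7371
Converged at β = 0.7371.
Compositions from xᵢ = zᵢ/(1+β(Kᵢ−1)), yᵢ = Kᵢxᵢ:
  1: x = 0.1553, y = 0.4859
  2: x = 0.3053, y = 0.3151
  3: x = 0.5394, y = 0.1990

y_3 = 0.1990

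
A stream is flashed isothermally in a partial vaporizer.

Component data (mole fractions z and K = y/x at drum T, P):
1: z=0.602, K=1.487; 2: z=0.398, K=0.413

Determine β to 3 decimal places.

Let β = V/F and solve Σ zᵢ(Kᵢ−1)/(1+β(Kᵢ−1)) = 0.
Feasibility: ΣzᵢKᵢ = 1.060, Σzᵢ/Kᵢ = 1.369 — both > 1, two phases present.
Newton iteration, β⁰ = 0.68:
  β = 0.680: g = -0.1686, g' = -0.460 → β = 0.314
  β = 0.314: g = -0.0321, g' = -0.314 → β = 0.212
  β = 0.212: g = -0.0009, g' = -0.296 → β = 0.208
Converged at β = 0.208.

β = 0.208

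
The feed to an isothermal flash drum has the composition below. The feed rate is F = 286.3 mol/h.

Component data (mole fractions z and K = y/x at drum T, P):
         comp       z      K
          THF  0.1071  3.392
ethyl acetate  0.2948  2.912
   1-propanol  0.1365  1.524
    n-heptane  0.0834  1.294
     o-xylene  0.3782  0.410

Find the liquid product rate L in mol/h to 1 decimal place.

Rachford–Rice: g(V/F) = Σ zᵢ(Kᵢ−1)/(1+V/F(Kᵢ−1)) = 0.
Feasibility: ΣzᵢKᵢ = 1.6927, Σzᵢ/Kᵢ = 1.2093 — both > 1, two phases present.
Newton–Raphson from V/F = 0.31:
  V/F = 0.3100: g = 0.31192, g' = -0.8579 → V/F = 0.6736
  V/F = 0.6736: g = 0.04750, g' = -0.6838 → V/F = 0.7431
  V/F = 0.7431: g = -0.00064, g' = -0.7050 → V/F = 0.7422
Converged at V/F = 0.7422.
Then V = V/F·F = 0.7422·286.3 = 212.5 mol/h and L = F − V = 73.8 mol/h.

L = 73.8 mol/h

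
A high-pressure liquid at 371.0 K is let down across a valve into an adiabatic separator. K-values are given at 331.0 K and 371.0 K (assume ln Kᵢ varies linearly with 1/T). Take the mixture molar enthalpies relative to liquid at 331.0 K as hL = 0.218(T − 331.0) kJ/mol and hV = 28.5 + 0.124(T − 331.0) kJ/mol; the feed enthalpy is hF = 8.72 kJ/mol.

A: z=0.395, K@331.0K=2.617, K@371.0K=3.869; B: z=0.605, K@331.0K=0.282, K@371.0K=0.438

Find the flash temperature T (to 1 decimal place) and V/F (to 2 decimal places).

T = 339.4 K, V/F = 0.25

Adiabatic flash: solve Rachford–Rice at each trial T, then check hF = ψ·hV(T) + (1−ψ)·hL(T).
  T = 331.0 K: K = (2.617, 0.282), RR gives ψ = 0.176, H_out = 5.016 kJ/mol
  T = 371.0 K: K = (3.869, 0.438), RR gives ψ = 0.492, H_out = 20.891 kJ/mol
  T = 351.0 K: K = (3.218, 0.356), RR gives ψ = 0.340, H_out = 13.422 kJ/mol
  T = 341.0 K: K = (2.911, 0.318), RR gives ψ = 0.262, H_out = 9.412 kJ/mol
  T = 336.0 K: K = (2.762, 0.300), RR gives ψ = 0.221, H_out = 7.276 kJ/mol
  T = 338.5 K: K = (2.836, 0.309), RR gives ψ = 0.242, H_out = 8.358 kJ/mol
  T = 339.8 K: K = (2.875, 0.313), RR gives ψ = 0.253, H_out = 8.909 kJ/mol
Linear interpolation between T = 338.5 (H_out = 8.358) and T = 339.8 (H_out = 8.909) on hF = 8.72 gives T ≈ 339.4 K, at which ψ = 0.25.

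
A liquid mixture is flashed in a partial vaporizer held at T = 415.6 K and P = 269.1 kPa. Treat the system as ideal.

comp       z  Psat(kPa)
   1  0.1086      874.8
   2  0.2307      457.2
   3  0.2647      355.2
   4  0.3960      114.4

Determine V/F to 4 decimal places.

Raoult's law: Kᵢ = Pᵢˢᵃᵗ/P = Pᵢˢᵃᵗ/269.1.
  K_1 = 874.8/269.1 = 3.250836, K_2 = 457.2/269.1 = 1.698997, K_3 = 355.2/269.1 = 1.319955, K_4 = 114.4/269.1 = 0.425121
Iterate (Newton) starting at V/F = 0.38:
  V/F = 0.3800: g = 0.04339, g' = -0.4660 → V/F = 0.4731
  V/F = 0.4731: g = 0.00042, g' = -0.4601 → V/F = 0.4740
Converged at V/F = 0.4740.

V/F = 0.4740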